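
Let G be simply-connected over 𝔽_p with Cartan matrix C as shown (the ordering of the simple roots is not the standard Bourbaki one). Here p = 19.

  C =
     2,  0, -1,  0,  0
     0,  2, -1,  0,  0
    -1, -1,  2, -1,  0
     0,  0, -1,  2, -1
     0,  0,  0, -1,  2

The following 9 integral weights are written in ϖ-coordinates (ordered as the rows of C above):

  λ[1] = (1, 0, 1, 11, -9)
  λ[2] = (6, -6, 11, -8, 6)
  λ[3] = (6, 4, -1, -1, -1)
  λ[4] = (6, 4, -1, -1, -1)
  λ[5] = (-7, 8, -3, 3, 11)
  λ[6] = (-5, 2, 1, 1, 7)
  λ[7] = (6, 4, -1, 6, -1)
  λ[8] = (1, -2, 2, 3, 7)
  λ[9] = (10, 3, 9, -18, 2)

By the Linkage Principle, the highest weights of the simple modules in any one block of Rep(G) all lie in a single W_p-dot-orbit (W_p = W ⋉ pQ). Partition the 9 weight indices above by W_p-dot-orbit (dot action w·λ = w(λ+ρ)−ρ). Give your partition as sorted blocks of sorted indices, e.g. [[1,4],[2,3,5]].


Cartan matrix: type D_5 (|W|=1920); un-permuting the 5 rows.

W_19-reps of the 9 weights in Ā_19 (same 5-coord order as C):

    [1] (2, 1, 2, 0, 8)
    [2] (7, 5, 0, 0, 0)
    [3] (7, 5, 0, 0, 0)
    [4] (7, 5, 0, 0, 0)
    [5] (2, 1, 2, 0, 8)
    [6] (2, 1, 2, 0, 8)
    [7] (7, 5, 0, 0, 0)
    [8] (2, 1, 2, 0, 8)
    [9] (2, 1, 2, 0, 8)

2 distinct reps among the 9 weights ⇒ 2 W_19-linkage classes:

[[1, 5, 6, 8, 9], [2, 3, 4, 7]]


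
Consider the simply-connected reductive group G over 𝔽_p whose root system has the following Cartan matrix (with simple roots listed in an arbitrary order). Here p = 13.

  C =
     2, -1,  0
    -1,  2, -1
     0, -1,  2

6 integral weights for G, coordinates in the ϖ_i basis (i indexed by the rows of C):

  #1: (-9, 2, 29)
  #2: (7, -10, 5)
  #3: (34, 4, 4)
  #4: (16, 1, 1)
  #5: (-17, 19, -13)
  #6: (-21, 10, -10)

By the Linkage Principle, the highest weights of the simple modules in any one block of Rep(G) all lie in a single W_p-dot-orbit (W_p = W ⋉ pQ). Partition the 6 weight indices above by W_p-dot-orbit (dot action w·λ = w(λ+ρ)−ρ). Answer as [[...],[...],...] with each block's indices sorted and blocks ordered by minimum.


A_3 Cartan matrix, 3 simple roots permuted; ρ=(1,1,1).

λ_j+ρ reflected into Ā_13 (⟨·,θ^∨⟩≤13); 3-tuples as given:

  [1] (1, 5, 3) · [2] (1, 5, 3) · [3] (1, 5, 3) · [4] (5, 4, 2) · [5] (1, 5, 3) · [6] (5, 4, 2)

Partition of {1..6} into 2 W_13-dot-orbits:

[[1, 2, 3, 5], [4, 6]]


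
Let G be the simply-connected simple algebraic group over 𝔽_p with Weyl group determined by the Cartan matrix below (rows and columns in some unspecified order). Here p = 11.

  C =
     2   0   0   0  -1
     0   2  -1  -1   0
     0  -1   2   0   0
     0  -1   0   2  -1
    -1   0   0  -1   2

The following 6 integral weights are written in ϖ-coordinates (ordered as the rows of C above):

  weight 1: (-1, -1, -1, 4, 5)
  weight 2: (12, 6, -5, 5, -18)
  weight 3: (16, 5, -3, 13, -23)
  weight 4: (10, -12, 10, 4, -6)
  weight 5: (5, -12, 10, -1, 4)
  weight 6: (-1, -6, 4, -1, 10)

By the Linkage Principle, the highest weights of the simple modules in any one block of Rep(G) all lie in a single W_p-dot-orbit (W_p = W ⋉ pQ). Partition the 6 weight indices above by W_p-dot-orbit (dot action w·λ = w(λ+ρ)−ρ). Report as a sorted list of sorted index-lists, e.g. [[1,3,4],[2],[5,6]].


Cartan matrix: type A_5 (|W|=720); un-permuting the 5 rows.

W_11-reps of the 6 weights in Ā_11 (same 5-coord order as C):

  λ_1+ρ ↦ (0, 0, 0, 5, 6) · λ_2+ρ ↦ (2, 2, 2, 3, 0) · λ_3+ρ ↦ (2, 2, 2, 3, 0) · λ_4+ρ ↦ (0, 0, 0, 5, 6) · λ_5+ρ ↦ (0, 0, 0, 5, 6) · λ_6+ρ ↦ (0, 0, 0, 5, 6)

Grouping the 6 weights by Ā_11-representative: 2 linkage classes.

[[1, 4, 5, 6], [2, 3]]


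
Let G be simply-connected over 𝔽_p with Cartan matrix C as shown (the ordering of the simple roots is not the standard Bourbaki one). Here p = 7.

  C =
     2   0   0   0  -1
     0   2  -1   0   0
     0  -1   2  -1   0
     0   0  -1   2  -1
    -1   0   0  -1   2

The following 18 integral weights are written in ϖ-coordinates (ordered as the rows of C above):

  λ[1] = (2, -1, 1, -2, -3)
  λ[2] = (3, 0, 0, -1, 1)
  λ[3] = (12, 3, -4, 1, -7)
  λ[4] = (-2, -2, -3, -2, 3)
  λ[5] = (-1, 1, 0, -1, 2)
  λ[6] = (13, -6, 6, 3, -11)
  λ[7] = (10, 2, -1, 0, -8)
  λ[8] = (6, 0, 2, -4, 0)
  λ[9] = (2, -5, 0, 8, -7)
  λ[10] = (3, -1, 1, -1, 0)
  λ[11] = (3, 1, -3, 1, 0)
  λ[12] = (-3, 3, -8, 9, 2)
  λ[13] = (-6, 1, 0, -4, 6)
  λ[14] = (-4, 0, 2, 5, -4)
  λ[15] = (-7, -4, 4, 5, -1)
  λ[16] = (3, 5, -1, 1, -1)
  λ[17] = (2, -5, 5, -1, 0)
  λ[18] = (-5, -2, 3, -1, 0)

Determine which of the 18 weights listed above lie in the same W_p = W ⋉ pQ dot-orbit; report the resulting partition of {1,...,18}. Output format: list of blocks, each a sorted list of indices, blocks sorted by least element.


Type A_5, rank 5, |W|=720; reorder rows/cols to standard.

λ_j+ρ reflected into Ā_7 (⟨·,θ^∨⟩≤7); 5-tuples as given:

  [1] (0, 1, 0, 1, 1);  [2] (3, 0, 1, 0, 2);  [3] (0, 1, 2, 0, 1);  [4] (0, 1, 2, 0, 1);  [5] (0, 2, 1, 0, 3);  [6] (0, 1, 2, 0, 1);  [7] (0, 1, 2, 0, 1);  [8] (3, 0, 1, 0, 2);  [9] (0, 2, 1, 0, 3);  [10] (4, 0, 2, 0, 1);  [11] (4, 0, 2, 0, 1);  [12] (0, 2, 1, 0, 3);  [13] (4, 0, 2, 0, 1);  [14] (0, 2, 1, 0, 3);  [15] (3, 0, 1, 0, 2);  [16] (0, 1, 0, 1, 1);  [17] (0, 1, 2, 0, 1);  [18] (1, 1, 0, 3, 0)

Grouping the 18 weights by Ā_7-representative: 6 linkage classes.

[[1, 16], [2, 8, 15], [3, 4, 6, 7, 17], [5, 9, 12, 14], [10, 11, 13], [18]]


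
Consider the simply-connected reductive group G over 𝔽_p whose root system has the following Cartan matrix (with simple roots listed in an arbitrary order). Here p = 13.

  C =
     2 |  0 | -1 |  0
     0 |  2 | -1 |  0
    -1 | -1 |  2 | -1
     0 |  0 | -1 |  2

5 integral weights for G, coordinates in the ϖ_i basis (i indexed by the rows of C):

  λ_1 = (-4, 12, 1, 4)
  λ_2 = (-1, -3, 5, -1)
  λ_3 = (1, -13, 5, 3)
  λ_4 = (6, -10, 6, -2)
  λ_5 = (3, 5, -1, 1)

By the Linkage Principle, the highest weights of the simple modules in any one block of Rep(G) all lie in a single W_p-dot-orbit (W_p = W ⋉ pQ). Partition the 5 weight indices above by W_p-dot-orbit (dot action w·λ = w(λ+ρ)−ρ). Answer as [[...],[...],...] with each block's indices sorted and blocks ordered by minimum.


Type D_4, rank 4, |W|=192; reorder rows/cols to standard.

Folding the 5 weights λ_j+ρ into Ā_13 (reps in the given 4-coord order):

    1: (4, 6, 0, 2)
    2: (0, 2, 4, 0)
    3: (4, 6, 0, 2)
    4: (4, 6, 0, 2)
    5: (4, 6, 0, 2)

Grouping the 5 weights by Ā_13-representative: 2 linkage classes.

[[1, 3, 4, 5], [2]]


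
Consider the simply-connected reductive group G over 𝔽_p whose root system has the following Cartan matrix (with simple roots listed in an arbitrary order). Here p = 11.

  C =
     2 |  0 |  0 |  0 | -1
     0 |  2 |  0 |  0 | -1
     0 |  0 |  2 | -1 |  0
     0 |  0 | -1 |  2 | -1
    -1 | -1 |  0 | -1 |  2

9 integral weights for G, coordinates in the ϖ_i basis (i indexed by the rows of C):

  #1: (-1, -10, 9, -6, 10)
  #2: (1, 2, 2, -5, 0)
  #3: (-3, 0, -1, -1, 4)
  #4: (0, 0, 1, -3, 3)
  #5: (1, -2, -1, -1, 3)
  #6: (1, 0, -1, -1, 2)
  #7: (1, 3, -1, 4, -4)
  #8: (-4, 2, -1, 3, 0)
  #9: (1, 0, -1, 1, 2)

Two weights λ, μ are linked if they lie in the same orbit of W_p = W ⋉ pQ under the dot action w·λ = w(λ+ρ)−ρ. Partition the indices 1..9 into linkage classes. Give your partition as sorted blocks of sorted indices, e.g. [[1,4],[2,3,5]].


C ↔ D_5 under row/col permutation; |W(D_5)| = 1920.

W_11-reps of the 9 weights in Ā_11 (same 5-coord order as C):

  [1] (2, 1, 0, 0, 3)
  [2] (1, 0, 1, 0, 2)
  [3] (2, 1, 0, 0, 3)
  [4] (1, 1, 0, 2, 2)
  [5] (2, 1, 0, 0, 3)
  [6] (2, 1, 0, 0, 3)
  [7] (1, 1, 0, 2, 2)
  [8] (1, 1, 0, 2, 2)
  [9] (2, 1, 0, 0, 3)

3 distinct reps among the 9 weights ⇒ 3 W_11-linkage classes:

[[1, 3, 5, 6, 9], [2], [4, 7, 8]]


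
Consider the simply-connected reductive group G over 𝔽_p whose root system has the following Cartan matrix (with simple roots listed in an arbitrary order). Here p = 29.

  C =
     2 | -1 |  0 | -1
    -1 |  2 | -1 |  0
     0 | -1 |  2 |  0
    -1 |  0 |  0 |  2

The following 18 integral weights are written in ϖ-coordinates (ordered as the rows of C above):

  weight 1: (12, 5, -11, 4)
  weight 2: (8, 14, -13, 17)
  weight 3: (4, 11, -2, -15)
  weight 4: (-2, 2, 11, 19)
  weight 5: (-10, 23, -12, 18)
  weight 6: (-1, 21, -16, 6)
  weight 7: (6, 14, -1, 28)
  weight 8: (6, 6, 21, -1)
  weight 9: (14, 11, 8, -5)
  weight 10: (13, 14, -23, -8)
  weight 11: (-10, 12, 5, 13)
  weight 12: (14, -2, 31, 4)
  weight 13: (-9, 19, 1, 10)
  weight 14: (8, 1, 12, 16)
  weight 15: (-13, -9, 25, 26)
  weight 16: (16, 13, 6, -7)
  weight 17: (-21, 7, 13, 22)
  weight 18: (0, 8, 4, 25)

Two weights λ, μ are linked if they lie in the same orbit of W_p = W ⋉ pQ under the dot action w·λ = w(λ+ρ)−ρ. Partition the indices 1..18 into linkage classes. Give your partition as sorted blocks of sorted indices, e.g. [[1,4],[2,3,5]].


C ↔ A_4 under row/col permutation; |W(A_4)| = 120.

Each λ_j+ρ reduced to Ā_29; 4-tuples below use C's row order:

    1: (9, 4, 6, 5)
    2: (9, 2, 1, 5)
    3: (9, 2, 1, 5)
    4: (1, 2, 7, 14)
    5: (9, 4, 6, 5)
    6: (0, 7, 15, 7)
    7: (0, 7, 15, 7)
    8: (0, 7, 15, 7)
    9: (8, 12, 2, 3)
    10: (0, 7, 15, 7)
    11: (9, 4, 6, 5)
    12: (1, 2, 7, 14)
    13: (8, 12, 2, 3)
    14: (9, 2, 1, 5)
    15: (8, 12, 2, 3)
    16: (8, 12, 2, 3)
    17: (8, 12, 2, 3)
    18: (1, 2, 7, 14)

These 18 weights hit 5 W_29-dot-orbits; sizes (3, 3, 3, 4, 5):

[[1, 5, 11], [2, 3, 14], [4, 12, 18], [6, 7, 8, 10], [9, 13, 15, 16, 17]]


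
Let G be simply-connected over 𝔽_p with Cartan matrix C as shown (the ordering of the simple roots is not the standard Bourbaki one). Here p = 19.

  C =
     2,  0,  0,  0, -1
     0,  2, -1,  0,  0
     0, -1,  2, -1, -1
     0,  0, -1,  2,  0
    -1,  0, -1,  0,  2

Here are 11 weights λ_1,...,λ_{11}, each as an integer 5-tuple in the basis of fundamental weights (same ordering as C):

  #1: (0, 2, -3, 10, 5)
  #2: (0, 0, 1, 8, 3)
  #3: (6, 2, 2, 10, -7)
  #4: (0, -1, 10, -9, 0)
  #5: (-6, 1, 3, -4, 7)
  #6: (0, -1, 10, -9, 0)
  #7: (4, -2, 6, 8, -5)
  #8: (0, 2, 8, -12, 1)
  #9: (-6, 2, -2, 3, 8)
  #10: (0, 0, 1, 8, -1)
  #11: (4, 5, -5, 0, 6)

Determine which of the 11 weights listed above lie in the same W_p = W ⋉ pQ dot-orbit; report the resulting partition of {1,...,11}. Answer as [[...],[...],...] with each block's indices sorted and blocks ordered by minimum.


Cartan matrix: type D_5 (|W|=1920); un-permuting the 5 rows.

Folding the 11 weights λ_j+ρ into Ā_19 (reps in the given 5-coord order):

  1: (1, 1, 2, 9, 0)
  2: (1, 1, 2, 9, 0)
  3: (1, 0, 3, 8, 1)
  4: (1, 0, 3, 8, 1)
  5: (5, 2, 1, 3, 3)
  6: (1, 0, 3, 8, 1)
  7: (1, 1, 2, 9, 0)
  8: (1, 1, 2, 9, 0)
  9: (5, 2, 1, 3, 3)
  10: (1, 1, 2, 9, 0)
  11: (5, 2, 1, 3, 3)

These 11 weights hit 3 W_19-dot-orbits; sizes (5, 3, 3):

[[1, 2, 7, 8, 10], [3, 4, 6], [5, 9, 11]]


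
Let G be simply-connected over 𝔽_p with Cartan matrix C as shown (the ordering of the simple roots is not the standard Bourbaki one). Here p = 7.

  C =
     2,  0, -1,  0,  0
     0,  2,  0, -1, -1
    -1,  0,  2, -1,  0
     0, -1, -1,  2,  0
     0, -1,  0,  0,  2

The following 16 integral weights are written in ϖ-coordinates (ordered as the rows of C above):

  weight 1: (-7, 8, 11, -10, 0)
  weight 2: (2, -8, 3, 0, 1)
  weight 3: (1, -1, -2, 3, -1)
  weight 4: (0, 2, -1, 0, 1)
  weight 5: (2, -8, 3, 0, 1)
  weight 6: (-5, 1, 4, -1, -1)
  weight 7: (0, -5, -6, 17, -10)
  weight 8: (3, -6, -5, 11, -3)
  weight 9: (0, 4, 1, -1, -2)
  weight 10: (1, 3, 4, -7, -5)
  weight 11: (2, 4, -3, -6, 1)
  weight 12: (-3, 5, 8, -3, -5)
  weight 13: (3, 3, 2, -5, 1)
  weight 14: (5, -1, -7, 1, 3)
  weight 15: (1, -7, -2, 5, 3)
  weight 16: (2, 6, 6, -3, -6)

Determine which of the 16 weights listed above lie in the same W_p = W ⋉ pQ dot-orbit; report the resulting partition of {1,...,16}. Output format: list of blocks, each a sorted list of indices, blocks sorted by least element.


Root system A_5: the 5×5 matrix C matches after relabeling.

Each λ_j+ρ reduced to Ā_7; 5-tuples below use C's row order:

  1: (1, 3, 0, 1, 2);  2: (0, 4, 2, 0, 0);  3: (1, 0, 1, 3, 0);  4: (1, 3, 0, 1, 2);  5: (0, 4, 2, 0, 0);  6: (4, 2, 1, 0, 0);  7: (0, 4, 2, 0, 0);  8: (4, 2, 1, 0, 0);  9: (0, 4, 2, 0, 0);  10: (1, 3, 0, 1, 2);  11: (4, 2, 1, 0, 0);  12: (4, 2, 1, 0, 0);  13: (1, 0, 1, 3, 0);  14: (0, 4, 2, 0, 0);  15: (1, 3, 0, 1, 2);  16: (4, 2, 1, 0, 0)

Linkage partition of the 16 weights (4 classes, p=7):

[[1, 4, 10, 15], [2, 5, 7, 9, 14], [3, 13], [6, 8, 11, 12, 16]]


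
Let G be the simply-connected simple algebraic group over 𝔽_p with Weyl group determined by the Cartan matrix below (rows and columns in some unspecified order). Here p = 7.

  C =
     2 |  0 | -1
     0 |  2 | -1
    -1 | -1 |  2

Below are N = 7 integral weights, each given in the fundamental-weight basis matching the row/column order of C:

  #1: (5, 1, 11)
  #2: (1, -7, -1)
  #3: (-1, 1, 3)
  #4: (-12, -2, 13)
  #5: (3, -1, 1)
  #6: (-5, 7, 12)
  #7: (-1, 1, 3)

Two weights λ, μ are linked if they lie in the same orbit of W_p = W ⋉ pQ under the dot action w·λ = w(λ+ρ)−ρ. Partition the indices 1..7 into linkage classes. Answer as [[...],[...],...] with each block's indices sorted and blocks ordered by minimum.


Root system A_3: the 3×3 matrix C matches after relabeling.

λ_j+ρ reflected into Ā_7 (⟨·,θ^∨⟩≤7); 3-tuples as given:

  λ_1+ρ ↦ (4, 0, 2) · λ_2+ρ ↦ (4, 0, 2) · λ_3+ρ ↦ (0, 2, 4) · λ_4+ρ ↦ (0, 2, 4) · λ_5+ρ ↦ (4, 0, 2) · λ_6+ρ ↦ (0, 2, 4) · λ_7+ρ ↦ (0, 2, 4)

The 7 indices split into 2 linkage classes (same alcove rep ⇔ same W_7-dot-orbit):

[[1, 2, 5], [3, 4, 6, 7]]


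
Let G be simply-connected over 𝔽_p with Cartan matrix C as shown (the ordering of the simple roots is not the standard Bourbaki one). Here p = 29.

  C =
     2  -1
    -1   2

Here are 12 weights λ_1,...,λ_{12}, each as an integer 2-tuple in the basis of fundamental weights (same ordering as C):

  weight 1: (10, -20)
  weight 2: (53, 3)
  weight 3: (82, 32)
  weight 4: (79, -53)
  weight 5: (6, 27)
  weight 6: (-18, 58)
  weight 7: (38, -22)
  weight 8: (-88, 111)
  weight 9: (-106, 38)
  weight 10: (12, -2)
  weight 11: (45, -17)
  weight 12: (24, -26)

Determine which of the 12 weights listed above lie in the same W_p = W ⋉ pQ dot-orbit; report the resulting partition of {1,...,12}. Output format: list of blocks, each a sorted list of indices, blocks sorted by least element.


Cartan matrix: type A_2 (|W|=6); un-permuting the 2 rows.

W_29-reps of the 12 weights in Ā_29 (same 2-coord order as C):

  1: (8, 11);  2: (0, 25);  3: (0, 25);  4: (1, 22);  5: (1, 22);  6: (12, 1);  7: (8, 11);  8: (0, 25);  9: (8, 11);  10: (12, 1);  11: (12, 1);  12: (0, 25)

4 distinct reps among the 12 weights ⇒ 4 W_29-linkage classes:

[[1, 7, 9], [2, 3, 8, 12], [4, 5], [6, 10, 11]]


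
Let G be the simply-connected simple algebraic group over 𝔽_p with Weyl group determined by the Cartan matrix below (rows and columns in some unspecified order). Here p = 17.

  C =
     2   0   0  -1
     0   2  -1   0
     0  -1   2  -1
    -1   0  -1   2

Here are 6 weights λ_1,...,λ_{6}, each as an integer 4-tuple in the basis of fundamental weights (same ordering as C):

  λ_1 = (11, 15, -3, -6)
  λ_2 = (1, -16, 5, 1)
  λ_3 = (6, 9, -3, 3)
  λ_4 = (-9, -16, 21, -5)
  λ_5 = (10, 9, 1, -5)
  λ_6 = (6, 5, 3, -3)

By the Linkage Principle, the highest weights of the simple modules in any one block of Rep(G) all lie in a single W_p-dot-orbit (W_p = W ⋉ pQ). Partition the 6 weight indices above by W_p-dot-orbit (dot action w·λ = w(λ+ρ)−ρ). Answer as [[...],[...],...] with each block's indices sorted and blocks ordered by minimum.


Dynkin diagram of C (from the 6 off-diagonal −1 entries): A_4.

Folding the 6 weights λ_j+ρ into Ā_17 (reps in the given 4-coord order):

  1: (1, 5, 5, 2);  2: (5, 6, 2, 2);  3: (5, 6, 2, 2);  4: (1, 5, 5, 2);  5: (5, 6, 2, 2);  6: (5, 6, 2, 2)

Partition of {1..6} into 2 W_17-dot-orbits:

[[1, 4], [2, 3, 5, 6]]


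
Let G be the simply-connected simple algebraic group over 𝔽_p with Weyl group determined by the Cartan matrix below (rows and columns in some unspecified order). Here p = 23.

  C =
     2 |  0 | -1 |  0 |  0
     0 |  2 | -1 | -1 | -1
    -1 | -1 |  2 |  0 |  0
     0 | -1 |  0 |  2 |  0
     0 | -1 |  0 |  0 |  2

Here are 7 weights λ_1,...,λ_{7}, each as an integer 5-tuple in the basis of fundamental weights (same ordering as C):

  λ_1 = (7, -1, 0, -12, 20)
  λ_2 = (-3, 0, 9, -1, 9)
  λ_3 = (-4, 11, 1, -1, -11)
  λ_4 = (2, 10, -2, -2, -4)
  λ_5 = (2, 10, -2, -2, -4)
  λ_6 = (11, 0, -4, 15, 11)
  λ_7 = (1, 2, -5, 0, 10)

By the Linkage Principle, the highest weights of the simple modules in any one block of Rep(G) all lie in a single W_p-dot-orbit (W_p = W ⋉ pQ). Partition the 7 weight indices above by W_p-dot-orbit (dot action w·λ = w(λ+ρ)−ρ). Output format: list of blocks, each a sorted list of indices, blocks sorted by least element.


D_5 Cartan matrix, 5 simple roots permuted; ρ=(1,1,1,1,1).

λ_j+ρ reflected into Ā_23 (⟨·,θ^∨⟩≤23); 5-tuples as given:

  [1] (2, 1, 1, 0, 10);  [2] (2, 1, 1, 0, 10);  [3] (2, 1, 1, 0, 10);  [4] (2, 6, 1, 1, 3);  [5] (2, 6, 1, 1, 3);  [6] (2, 6, 1, 1, 3);  [7] (2, 1, 1, 0, 10)

Grouping the 7 weights by Ā_23-representative: 2 linkage classes.

[[1, 2, 3, 7], [4, 5, 6]]


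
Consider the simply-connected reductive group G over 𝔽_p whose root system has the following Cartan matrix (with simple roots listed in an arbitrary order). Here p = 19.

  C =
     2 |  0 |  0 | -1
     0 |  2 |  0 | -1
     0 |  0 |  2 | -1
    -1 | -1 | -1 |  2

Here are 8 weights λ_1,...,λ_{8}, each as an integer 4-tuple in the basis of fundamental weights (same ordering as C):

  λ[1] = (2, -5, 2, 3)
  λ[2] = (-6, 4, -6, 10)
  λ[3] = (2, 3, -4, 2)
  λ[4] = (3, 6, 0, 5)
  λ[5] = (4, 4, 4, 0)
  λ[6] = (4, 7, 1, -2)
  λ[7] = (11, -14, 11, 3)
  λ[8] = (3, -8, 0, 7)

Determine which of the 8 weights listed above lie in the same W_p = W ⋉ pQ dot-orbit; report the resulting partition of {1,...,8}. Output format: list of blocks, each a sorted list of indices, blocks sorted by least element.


Type D_4, rank 4, |W|=192; reorder rows/cols to standard.

Each λ_j+ρ reduced to Ā_19; 4-tuples below use C's row order:

    1: (3, 4, 3, 0)
    2: (5, 5, 5, 1)
    3: (3, 4, 3, 0)
    4: (4, 7, 1, 1)
    5: (5, 5, 5, 1)
    6: (4, 7, 1, 1)
    7: (3, 4, 3, 0)
    8: (4, 7, 1, 1)

These 8 weights hit 3 W_19-dot-orbits; sizes (3, 2, 3):

[[1, 3, 7], [2, 5], [4, 6, 8]]


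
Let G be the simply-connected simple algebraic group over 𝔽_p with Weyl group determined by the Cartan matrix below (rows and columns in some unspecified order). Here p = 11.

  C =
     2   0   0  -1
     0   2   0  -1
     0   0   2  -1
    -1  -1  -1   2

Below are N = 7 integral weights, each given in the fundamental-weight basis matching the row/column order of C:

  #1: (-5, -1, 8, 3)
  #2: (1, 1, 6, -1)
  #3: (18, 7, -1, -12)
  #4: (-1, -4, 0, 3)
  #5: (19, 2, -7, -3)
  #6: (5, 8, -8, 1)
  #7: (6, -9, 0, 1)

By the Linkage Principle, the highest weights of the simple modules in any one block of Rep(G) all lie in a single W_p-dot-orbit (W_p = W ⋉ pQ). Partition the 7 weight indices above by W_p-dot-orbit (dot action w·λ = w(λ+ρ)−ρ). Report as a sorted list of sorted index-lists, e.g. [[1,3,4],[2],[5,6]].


C ↔ D_4 under row/col permutation; |W(D_4)| = 192.

Ā_11 reps of the 7 weights (D_4, coords as presented):

  λ_1 → (2, 2, 7, 0)
  λ_2 → (2, 2, 7, 0)
  λ_3 → (0, 5, 3, 0)
  λ_4 → (0, 3, 1, 1)
  λ_5 → (1, 2, 5, 1)
  λ_6 → (0, 3, 1, 1)
  λ_7 → (1, 2, 5, 1)

The 7 indices split into 4 linkage classes (same alcove rep ⇔ same W_11-dot-orbit):

[[1, 2], [3], [4, 6], [5, 7]]


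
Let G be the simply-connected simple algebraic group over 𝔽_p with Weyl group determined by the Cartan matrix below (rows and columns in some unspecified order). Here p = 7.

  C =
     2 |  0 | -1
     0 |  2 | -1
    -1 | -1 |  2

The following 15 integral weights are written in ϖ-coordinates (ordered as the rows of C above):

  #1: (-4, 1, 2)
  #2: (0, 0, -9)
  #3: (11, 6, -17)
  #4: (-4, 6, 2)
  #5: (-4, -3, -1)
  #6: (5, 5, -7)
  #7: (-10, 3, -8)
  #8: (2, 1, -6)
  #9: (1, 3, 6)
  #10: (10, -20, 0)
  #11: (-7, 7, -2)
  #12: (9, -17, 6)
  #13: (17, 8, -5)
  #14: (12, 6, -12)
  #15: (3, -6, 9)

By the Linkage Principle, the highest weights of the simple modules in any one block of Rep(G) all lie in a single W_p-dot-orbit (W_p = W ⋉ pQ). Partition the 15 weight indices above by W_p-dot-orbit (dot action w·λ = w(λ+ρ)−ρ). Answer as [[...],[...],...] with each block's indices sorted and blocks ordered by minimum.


A_3 Cartan matrix, 3 simple roots permuted; ρ=(1,1,1).

Ā_7 reps of the 15 weights (A_3, coords as presented):

  λ_1 → (3, 2, 0)
  λ_2 → (0, 0, 6)
  λ_3 → (3, 2, 0)
  λ_4 → (0, 4, 0)
  λ_5 → (2, 3, 0)
  λ_6 → (0, 0, 6)
  λ_7 → (3, 2, 0)
  λ_8 → (2, 3, 0)
  λ_9 → (4, 2, 1)
  λ_10 → (4, 2, 1)
  λ_11 → (0, 0, 6)
  λ_12 → (4, 2, 1)
  λ_13 → (3, 2, 0)
  λ_14 → (4, 2, 1)
  λ_15 → (3, 2, 0)

Partition of {1..15} into 5 W_7-dot-orbits:

[[1, 3, 7, 13, 15], [2, 6, 11], [4], [5, 8], [9, 10, 12, 14]]


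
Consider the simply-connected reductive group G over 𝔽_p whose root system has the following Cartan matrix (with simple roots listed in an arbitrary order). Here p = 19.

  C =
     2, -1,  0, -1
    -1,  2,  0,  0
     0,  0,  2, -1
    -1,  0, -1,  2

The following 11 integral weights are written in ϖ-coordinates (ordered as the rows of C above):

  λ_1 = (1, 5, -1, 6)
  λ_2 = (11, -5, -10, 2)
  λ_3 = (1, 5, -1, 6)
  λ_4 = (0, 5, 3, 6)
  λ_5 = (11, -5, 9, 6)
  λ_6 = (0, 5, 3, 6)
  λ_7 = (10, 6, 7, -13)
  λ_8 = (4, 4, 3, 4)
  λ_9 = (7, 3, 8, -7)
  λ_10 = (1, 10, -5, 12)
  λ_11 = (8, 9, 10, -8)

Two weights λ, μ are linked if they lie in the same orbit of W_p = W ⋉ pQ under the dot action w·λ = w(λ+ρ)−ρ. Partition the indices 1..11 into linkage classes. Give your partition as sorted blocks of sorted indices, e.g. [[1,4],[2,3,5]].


A_4 Cartan matrix, 4 simple roots permuted; ρ=(1,1,1,1).

Folding the 11 weights λ_j+ρ into Ā_19 (reps in the given 4-coord order):

  1: (2, 6, 0, 7)
  2: (2, 4, 3, 6)
  3: (2, 6, 0, 7)
  4: (1, 6, 4, 7)
  5: (2, 6, 0, 7)
  6: (1, 6, 4, 7)
  7: (1, 6, 4, 7)
  8: (5, 5, 4, 5)
  9: (2, 4, 3, 6)
  10: (2, 4, 3, 6)
  11: (2, 6, 0, 7)

Grouping the 11 weights by Ā_19-representative: 4 linkage classes.

[[1, 3, 5, 11], [2, 9, 10], [4, 6, 7], [8]]


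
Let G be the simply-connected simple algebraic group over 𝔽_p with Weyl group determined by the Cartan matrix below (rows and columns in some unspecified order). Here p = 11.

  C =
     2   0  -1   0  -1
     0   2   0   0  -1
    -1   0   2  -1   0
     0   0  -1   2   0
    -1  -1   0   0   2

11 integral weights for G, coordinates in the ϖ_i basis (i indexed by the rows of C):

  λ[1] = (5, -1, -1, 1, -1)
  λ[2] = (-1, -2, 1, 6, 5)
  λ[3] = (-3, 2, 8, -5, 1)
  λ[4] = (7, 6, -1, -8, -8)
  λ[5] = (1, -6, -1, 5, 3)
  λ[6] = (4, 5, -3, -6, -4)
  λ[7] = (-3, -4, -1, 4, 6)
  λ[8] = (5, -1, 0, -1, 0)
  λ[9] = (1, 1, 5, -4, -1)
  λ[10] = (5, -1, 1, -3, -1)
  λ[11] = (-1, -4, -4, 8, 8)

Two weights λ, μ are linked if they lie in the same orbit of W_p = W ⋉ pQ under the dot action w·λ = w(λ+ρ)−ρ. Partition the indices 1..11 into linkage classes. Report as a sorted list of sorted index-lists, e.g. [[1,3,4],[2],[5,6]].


Type A_5, rank 5, |W|=720; reorder rows/cols to standard.

Ā_11 reps of the 11 weights (A_5, coords as presented):

    1: (6, 0, 0, 2, 0)
    2: (0, 3, 2, 3, 2)
    3: (2, 2, 3, 3, 0)
    4: (6, 0, 1, 0, 1)
    5: (1, 3, 0, 5, 1)
    6: (3, 1, 0, 2, 2)
    7: (0, 3, 2, 3, 2)
    8: (6, 0, 1, 0, 1)
    9: (2, 2, 3, 3, 0)
    10: (6, 0, 0, 2, 0)
    11: (3, 1, 0, 2, 2)

6 distinct reps among the 11 weights ⇒ 6 W_11-linkage classes:

[[1, 10], [2, 7], [3, 9], [4, 8], [5], [6, 11]]


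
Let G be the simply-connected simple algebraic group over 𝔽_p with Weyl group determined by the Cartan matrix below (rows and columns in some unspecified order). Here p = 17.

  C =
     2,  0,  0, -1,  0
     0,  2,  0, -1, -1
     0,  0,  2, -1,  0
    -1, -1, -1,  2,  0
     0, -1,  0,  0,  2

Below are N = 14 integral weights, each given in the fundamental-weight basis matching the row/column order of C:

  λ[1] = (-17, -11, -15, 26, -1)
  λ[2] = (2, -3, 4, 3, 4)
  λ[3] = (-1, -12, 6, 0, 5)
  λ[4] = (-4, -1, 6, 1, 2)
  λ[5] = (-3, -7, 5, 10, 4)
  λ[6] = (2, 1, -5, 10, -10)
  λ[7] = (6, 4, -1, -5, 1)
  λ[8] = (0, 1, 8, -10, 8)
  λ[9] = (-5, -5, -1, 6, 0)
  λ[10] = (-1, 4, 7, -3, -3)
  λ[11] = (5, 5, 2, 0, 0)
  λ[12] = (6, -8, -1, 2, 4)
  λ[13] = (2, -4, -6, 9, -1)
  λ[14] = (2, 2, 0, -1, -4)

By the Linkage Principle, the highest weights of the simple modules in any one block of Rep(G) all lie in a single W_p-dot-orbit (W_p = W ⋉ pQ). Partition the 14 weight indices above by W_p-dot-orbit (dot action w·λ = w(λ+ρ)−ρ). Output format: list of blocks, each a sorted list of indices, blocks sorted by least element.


Cartan matrix: type D_5 (|W|=1920); un-permuting the 5 rows.

Ā_17 reps of the 14 weights (D_5, coords as presented):

  λ_1+ρ ↦ (3, 0, 1, 0, 3);  λ_2+ρ ↦ (3, 0, 5, 2, 3);  λ_3+ρ ↦ (3, 1, 4, 0, 2);  λ_4+ρ ↦ (2, 1, 6, 0, 2);  λ_5+ρ ↦ (2, 1, 6, 0, 2);  λ_6+ρ ↦ (3, 1, 4, 0, 2);  λ_7+ρ ↦ (3, 1, 4, 0, 2);  λ_8+ρ ↦ (2, 1, 6, 0, 2);  λ_9+ρ ↦ (3, 0, 1, 0, 3);  λ_10+ρ ↦ (2, 1, 6, 0, 2);  λ_11+ρ ↦ (6, 1, 3, 0, 0);  λ_12+ρ ↦ (3, 1, 4, 0, 2);  λ_13+ρ ↦ (3, 0, 5, 2, 3);  λ_14+ρ ↦ (3, 0, 1, 0, 3)

Linkage partition of the 14 weights (5 classes, p=17):

[[1, 9, 14], [2, 13], [3, 6, 7, 12], [4, 5, 8, 10], [11]]


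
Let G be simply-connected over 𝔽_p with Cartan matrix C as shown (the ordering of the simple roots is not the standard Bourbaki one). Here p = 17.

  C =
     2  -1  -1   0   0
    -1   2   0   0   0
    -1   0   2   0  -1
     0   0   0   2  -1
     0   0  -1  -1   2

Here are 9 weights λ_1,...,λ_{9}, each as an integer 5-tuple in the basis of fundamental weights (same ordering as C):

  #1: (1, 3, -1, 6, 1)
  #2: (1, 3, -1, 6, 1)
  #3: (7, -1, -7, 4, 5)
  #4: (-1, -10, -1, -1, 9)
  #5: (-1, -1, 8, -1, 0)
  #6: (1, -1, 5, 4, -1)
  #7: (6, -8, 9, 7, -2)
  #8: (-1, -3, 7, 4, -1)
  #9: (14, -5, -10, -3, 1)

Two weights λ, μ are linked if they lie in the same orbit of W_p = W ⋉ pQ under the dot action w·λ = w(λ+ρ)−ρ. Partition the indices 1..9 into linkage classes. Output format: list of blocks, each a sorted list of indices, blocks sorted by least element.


A_5 Cartan matrix, 5 simple roots permuted; ρ=(1,1,1,1,1).

Ā_17 reps of the 9 weights (A_5, coords as presented):

  [1] (2, 4, 0, 7, 2) · [2] (2, 4, 0, 7, 2) · [3] (2, 0, 6, 5, 0) · [4] (0, 0, 9, 0, 1) · [5] (0, 0, 9, 0, 1) · [6] (2, 0, 6, 5, 0) · [7] (0, 0, 9, 0, 1) · [8] (2, 0, 6, 5, 0) · [9] (2, 4, 0, 7, 2)

These 9 weights hit 3 W_17-dot-orbits; sizes (3, 3, 3):

[[1, 2, 9], [3, 6, 8], [4, 5, 7]]


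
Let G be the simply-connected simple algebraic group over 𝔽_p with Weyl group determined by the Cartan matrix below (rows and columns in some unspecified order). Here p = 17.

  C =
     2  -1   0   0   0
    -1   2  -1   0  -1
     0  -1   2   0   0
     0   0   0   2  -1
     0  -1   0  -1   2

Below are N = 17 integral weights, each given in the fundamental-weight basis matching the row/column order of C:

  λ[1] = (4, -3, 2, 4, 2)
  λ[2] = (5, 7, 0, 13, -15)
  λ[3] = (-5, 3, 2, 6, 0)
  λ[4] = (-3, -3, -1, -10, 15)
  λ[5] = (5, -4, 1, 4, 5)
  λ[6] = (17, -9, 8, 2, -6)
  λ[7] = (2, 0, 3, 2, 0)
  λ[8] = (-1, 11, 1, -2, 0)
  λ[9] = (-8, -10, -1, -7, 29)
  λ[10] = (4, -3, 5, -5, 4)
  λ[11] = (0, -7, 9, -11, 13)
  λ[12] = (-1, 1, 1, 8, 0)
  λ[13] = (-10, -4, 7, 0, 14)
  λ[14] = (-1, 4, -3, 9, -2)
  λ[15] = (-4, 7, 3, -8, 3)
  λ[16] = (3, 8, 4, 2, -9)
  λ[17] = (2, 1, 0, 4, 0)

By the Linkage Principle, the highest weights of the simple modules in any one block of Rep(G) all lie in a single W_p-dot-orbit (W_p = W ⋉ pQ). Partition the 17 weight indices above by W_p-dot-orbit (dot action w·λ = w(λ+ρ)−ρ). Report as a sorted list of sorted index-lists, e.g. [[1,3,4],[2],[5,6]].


Cartan matrix: type D_5 (|W|=1920); un-permuting the 5 rows.

Alcove-folded reps (p=17, 17 weights, presented ϖ-order):

  1: (3, 2, 1, 5, 1) · 2: (0, 1, 5, 0, 2) · 3: (4, 0, 3, 7, 1) · 4: (0, 2, 2, 9, 1) · 5: (3, 2, 1, 5, 1) · 6: (4, 0, 3, 7, 1) · 7: (3, 1, 4, 3, 1) · 8: (0, 2, 2, 9, 1) · 9: (4, 0, 3, 7, 1) · 10: (3, 1, 4, 3, 1) · 11: (4, 0, 3, 7, 1) · 12: (0, 2, 2, 9, 1) · 13: (3, 1, 4, 3, 1) · 14: (0, 2, 2, 9, 1) · 15: (3, 1, 4, 3, 1) · 16: (3, 1, 4, 3, 1) · 17: (3, 2, 1, 5, 1)

5 distinct reps among the 17 weights ⇒ 5 W_17-linkage classes:

[[1, 5, 17], [2], [3, 6, 9, 11], [4, 8, 12, 14], [7, 10, 13, 15, 16]]


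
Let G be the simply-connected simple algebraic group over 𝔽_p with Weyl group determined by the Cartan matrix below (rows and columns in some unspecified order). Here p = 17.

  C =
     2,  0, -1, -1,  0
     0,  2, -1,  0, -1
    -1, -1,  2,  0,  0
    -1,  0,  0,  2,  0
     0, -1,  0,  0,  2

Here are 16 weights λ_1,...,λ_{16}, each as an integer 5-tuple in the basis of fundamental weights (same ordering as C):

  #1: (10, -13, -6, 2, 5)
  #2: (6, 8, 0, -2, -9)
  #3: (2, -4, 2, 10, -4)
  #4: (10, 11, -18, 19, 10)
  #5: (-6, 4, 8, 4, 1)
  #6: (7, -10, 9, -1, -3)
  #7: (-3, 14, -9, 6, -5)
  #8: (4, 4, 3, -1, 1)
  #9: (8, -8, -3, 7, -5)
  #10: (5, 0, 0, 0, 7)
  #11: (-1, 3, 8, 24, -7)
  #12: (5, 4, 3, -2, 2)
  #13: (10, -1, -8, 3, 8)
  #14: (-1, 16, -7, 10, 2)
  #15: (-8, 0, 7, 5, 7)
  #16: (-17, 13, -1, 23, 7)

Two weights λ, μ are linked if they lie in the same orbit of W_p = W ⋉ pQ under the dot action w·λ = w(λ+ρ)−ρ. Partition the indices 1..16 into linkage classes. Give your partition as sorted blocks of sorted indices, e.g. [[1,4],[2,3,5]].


Root system A_5: the 5×5 matrix C matches after relabeling.

Alcove-folded reps (p=17, 16 weights, presented ϖ-order):

    [1] (3, 6, 0, 3, 5)
    [2] (6, 1, 1, 1, 8)
    [3] (0, 0, 3, 11, 3)
    [4] (3, 6, 0, 3, 5)
    [5] (5, 5, 4, 0, 2)
    [6] (6, 1, 1, 1, 8)
    [7] (5, 1, 2, 3, 4)
    [8] (5, 5, 4, 0, 2)
    [9] (4, 7, 0, 4, 2)
    [10] (6, 1, 1, 1, 8)
    [11] (4, 7, 0, 4, 2)
    [12] (5, 5, 4, 0, 2)
    [13] (4, 7, 0, 4, 2)
    [14] (3, 6, 0, 3, 5)
    [15] (6, 1, 1, 1, 8)
    [16] (5, 5, 4, 0, 2)

The 16 indices split into 6 linkage classes (same alcove rep ⇔ same W_17-dot-orbit):

[[1, 4, 14], [2, 6, 10, 15], [3], [5, 8, 12, 16], [7], [9, 11, 13]]


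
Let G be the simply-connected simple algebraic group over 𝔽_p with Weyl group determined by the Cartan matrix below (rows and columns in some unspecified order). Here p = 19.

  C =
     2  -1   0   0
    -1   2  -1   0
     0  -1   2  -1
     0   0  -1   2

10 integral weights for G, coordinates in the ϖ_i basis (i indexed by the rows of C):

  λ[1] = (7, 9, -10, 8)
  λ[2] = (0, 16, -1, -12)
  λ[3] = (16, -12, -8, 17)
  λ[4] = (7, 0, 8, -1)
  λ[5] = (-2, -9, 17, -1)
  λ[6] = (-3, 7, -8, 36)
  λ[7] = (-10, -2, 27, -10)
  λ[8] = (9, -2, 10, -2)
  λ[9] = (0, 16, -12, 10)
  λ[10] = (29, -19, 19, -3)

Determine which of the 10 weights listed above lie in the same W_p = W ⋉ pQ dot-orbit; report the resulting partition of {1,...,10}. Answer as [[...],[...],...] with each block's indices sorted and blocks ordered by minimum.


Cartan matrix: type A_4 (|W|=120); un-permuting the 4 rows.

Alcove-folded reps (p=19, 10 weights, presented ϖ-order):

  [1] (8, 1, 9, 0) · [2] (1, 6, 11, 0) · [3] (1, 6, 11, 0) · [4] (8, 1, 9, 0) · [5] (8, 1, 9, 0) · [6] (1, 6, 11, 0) · [7] (8, 1, 9, 0) · [8] (8, 1, 9, 0) · [9] (1, 6, 11, 0) · [10] (1, 6, 11, 0)

These 10 weights hit 2 W_19-dot-orbits; sizes (5, 5):

[[1, 4, 5, 7, 8], [2, 3, 6, 9, 10]]


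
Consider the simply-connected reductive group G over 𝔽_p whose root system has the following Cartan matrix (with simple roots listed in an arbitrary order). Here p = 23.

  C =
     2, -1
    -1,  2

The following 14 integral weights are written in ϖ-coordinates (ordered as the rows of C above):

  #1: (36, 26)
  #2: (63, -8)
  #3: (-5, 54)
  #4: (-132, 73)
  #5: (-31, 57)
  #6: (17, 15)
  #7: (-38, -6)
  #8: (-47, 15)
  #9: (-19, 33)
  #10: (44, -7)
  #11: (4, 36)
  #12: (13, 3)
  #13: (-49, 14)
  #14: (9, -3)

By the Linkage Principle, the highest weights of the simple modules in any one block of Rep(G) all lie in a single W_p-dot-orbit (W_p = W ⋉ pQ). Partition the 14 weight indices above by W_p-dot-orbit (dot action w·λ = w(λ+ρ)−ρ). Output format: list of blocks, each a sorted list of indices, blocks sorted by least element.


Dynkin diagram of C (from the 2 off-diagonal −1 entries): A_2.

W_23-reps of the 14 weights in Ā_23 (same 2-coord order as C):

  1: (14, 4)
  2: (7, 5)
  3: (14, 4)
  4: (7, 5)
  5: (7, 5)
  6: (7, 5)
  7: (14, 4)
  8: (7, 0)
  9: (7, 5)
  10: (1, 16)
  11: (14, 4)
  12: (14, 4)
  13: (8, 2)
  14: (8, 2)

These 14 weights hit 5 W_23-dot-orbits; sizes (5, 5, 1, 1, 2):

[[1, 3, 7, 11, 12], [2, 4, 5, 6, 9], [8], [10], [13, 14]]


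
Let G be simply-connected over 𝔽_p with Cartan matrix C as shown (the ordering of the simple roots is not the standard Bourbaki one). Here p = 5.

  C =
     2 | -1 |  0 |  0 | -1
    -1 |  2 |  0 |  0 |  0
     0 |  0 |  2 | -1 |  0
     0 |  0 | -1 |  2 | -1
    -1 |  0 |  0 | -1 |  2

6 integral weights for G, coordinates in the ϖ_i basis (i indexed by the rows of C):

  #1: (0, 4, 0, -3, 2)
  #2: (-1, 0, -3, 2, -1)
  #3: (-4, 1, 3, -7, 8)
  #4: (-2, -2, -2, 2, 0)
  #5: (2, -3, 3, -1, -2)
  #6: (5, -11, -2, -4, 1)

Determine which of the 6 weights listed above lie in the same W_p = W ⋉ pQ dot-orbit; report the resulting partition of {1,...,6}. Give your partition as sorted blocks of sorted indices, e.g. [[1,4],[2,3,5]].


Cartan matrix: type A_5 (|W|=720); un-permuting the 5 rows.

Alcove-folded reps (p=5, 6 weights, presented ϖ-order):

    λ_1+ρ ↦ (0, 1, 1, 1, 1)
    λ_2+ρ ↦ (0, 1, 2, 1, 0)
    λ_3+ρ ↦ (0, 1, 1, 1, 1)
    λ_4+ρ ↦ (0, 1, 1, 1, 1)
    λ_5+ρ ↦ (0, 1, 2, 1, 0)
    λ_6+ρ ↦ (0, 1, 2, 1, 0)

Partition of {1..6} into 2 W_5-dot-orbits:

[[1, 3, 4], [2, 5, 6]]


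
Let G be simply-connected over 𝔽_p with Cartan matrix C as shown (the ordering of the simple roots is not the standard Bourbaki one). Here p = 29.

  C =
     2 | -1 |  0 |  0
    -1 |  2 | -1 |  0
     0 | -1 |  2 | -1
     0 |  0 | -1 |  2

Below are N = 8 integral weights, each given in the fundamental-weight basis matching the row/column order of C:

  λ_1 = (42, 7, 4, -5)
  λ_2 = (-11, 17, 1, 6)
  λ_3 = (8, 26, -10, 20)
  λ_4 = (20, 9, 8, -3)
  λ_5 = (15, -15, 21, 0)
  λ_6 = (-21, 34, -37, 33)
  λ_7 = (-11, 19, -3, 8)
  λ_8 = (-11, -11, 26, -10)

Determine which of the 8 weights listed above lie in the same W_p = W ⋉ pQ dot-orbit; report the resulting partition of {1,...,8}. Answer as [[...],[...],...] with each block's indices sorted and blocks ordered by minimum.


Root system A_4: the 4×4 matrix C matches after relabeling.

λ_j+ρ reflected into Ā_29 (⟨·,θ^∨⟩≤29); 4-tuples as given:

  λ_1 → (2, 14, 8, 1) · λ_2 → (10, 8, 2, 7) · λ_3 → (10, 8, 2, 7) · λ_4 → (10, 8, 2, 7) · λ_5 → (2, 14, 8, 1) · λ_6 → (2, 14, 8, 1) · λ_7 → (10, 8, 2, 7) · λ_8 → (10, 8, 2, 7)

These 8 weights hit 2 W_29-dot-orbits; sizes (3, 5):

[[1, 5, 6], [2, 3, 4, 7, 8]]


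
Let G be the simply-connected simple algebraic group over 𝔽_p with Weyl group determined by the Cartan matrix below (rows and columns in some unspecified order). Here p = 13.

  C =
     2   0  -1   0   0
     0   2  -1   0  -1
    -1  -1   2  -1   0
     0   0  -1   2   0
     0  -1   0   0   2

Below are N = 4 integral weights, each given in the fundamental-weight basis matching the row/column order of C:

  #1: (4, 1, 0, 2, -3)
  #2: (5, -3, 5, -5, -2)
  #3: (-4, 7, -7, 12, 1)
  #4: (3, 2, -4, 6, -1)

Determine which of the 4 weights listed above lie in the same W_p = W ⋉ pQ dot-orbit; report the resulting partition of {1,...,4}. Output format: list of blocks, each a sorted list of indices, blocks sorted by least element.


Type D_5, rank 5, |W|=1920; reorder rows/cols to standard.

λ_j+ρ reflected into Ā_13 (⟨·,θ^∨⟩≤13); 5-tuples as given:

    λ_1 → (5, 0, 1, 3, 2)
    λ_2 → (5, 0, 1, 3, 2)
    λ_3 → (5, 0, 1, 3, 2)
    λ_4 → (1, 0, 3, 4, 0)

Grouping the 4 weights by Ā_13-representative: 2 linkage classes.

[[1, 2, 3], [4]]


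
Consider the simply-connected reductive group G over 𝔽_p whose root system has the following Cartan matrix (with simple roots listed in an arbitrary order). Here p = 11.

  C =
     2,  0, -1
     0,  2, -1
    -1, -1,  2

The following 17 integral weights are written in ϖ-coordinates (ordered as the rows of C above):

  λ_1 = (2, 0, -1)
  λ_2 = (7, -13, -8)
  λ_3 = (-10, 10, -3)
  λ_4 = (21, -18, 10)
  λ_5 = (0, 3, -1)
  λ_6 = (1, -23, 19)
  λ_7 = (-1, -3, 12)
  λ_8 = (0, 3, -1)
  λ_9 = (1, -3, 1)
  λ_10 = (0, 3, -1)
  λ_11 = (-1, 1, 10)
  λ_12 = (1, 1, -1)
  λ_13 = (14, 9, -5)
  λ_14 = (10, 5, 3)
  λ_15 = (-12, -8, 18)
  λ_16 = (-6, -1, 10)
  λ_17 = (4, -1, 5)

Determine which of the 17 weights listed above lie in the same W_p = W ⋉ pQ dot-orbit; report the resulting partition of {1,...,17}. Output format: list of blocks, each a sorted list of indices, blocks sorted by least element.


Dynkin diagram of C (from the 4 off-diagonal −1 entries): A_3.

Each λ_j+ρ reduced to Ā_11; 3-tuples below use C's row order:

  1: (3, 1, 0);  2: (3, 1, 0);  3: (2, 0, 9);  4: (5, 0, 6);  5: (1, 4, 0);  6: (2, 0, 9);  7: (2, 0, 9);  8: (1, 4, 0);  9: (2, 2, 0);  10: (1, 4, 0);  11: (2, 0, 9);  12: (2, 2, 0);  13: (1, 4, 0);  14: (1, 4, 0);  15: (3, 1, 0);  16: (5, 0, 6);  17: (5, 0, 6)

Linkage partition of the 17 weights (5 classes, p=11):

[[1, 2, 15], [3, 6, 7, 11], [4, 16, 17], [5, 8, 10, 13, 14], [9, 12]]


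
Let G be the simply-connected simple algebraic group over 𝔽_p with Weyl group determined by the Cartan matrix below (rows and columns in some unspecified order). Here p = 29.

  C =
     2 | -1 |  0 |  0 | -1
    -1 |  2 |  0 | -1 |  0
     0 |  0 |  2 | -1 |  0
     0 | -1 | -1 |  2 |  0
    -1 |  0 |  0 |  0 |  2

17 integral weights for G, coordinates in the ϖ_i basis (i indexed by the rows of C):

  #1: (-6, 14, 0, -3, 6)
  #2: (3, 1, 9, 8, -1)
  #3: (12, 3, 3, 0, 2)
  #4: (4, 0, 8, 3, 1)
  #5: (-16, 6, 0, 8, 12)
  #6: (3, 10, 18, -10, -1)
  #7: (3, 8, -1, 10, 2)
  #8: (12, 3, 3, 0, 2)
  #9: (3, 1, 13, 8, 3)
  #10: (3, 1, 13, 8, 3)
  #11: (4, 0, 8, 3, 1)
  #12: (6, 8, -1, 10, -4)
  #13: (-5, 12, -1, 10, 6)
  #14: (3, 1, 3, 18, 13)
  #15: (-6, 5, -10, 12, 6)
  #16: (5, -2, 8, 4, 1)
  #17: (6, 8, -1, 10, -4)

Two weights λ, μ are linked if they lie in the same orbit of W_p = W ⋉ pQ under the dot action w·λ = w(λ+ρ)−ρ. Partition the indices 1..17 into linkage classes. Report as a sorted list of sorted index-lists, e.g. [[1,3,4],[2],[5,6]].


A_5 Cartan matrix, 5 simple roots permuted; ρ=(1,1,1,1,1).

W_29-reps of the 17 weights in Ā_29 (same 5-coord order as C):

  [1] (5, 8, 1, 1, 2)
  [2] (4, 2, 10, 9, 0)
  [3] (13, 4, 4, 1, 3)
  [4] (5, 1, 9, 4, 2)
  [5] (5, 8, 1, 1, 2)
  [6] (4, 2, 10, 9, 0)
  [7] (4, 9, 0, 11, 3)
  [8] (13, 4, 4, 1, 3)
  [9] (4, 2, 10, 9, 0)
  [10] (4, 2, 10, 9, 0)
  [11] (5, 1, 9, 4, 2)
  [12] (4, 9, 0, 11, 3)
  [13] (4, 9, 0, 11, 3)
  [14] (4, 2, 10, 9, 0)
  [15] (5, 1, 9, 4, 2)
  [16] (5, 1, 9, 4, 2)
  [17] (4, 9, 0, 11, 3)

The 17 indices split into 5 linkage classes (same alcove rep ⇔ same W_29-dot-orbit):

[[1, 5], [2, 6, 9, 10, 14], [3, 8], [4, 11, 15, 16], [7, 12, 13, 17]]


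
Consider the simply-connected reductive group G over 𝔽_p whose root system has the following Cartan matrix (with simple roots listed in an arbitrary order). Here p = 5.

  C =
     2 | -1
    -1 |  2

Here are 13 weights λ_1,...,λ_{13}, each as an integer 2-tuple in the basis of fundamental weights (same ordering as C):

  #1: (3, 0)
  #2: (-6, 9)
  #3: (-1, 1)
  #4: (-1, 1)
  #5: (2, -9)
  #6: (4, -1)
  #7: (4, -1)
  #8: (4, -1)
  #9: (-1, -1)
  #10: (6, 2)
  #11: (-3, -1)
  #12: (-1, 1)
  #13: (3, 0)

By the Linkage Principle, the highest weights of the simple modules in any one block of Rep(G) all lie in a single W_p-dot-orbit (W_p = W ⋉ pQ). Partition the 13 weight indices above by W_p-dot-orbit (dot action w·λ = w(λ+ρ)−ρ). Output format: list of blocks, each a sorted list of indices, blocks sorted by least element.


Dynkin diagram of C (from the 2 off-diagonal −1 entries): A_2.

Each λ_j+ρ reduced to Ā_5; 2-tuples below use C's row order:

  λ_1 → (4, 1)
  λ_2 → (0, 0)
  λ_3 → (0, 2)
  λ_4 → (0, 2)
  λ_5 → (2, 0)
  λ_6 → (5, 0)
  λ_7 → (5, 0)
  λ_8 → (5, 0)
  λ_9 → (0, 0)
  λ_10 → (0, 2)
  λ_11 → (0, 2)
  λ_12 → (0, 2)
  λ_13 → (4, 1)

5 distinct reps among the 13 weights ⇒ 5 W_5-linkage classes:

[[1, 13], [2, 9], [3, 4, 10, 11, 12], [5], [6, 7, 8]]
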